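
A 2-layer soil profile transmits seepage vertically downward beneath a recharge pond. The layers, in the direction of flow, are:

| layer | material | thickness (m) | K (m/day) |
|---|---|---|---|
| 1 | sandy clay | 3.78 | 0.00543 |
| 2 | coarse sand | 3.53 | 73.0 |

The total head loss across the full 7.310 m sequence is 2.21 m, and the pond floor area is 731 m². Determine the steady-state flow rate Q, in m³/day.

Flow is perpendicular to layering, so the layers act in series and the equivalent K is the thickness-weighted harmonic mean.
Total thickness L = 3.78 + 3.53 = 7.310 m.
Σ(b_i/K_i) = 3.78/0.00543 + 3.53/73.0 = 696.2 d.
K_eq = L / Σ(b_i/K_i) = 7.310 / 696.2 = 0.01050 m/day.
Q = K_eq · A · (Δh/L) = 0.01050 × 731 × (2.21/7.310) = 2.321 m³/day.

2.32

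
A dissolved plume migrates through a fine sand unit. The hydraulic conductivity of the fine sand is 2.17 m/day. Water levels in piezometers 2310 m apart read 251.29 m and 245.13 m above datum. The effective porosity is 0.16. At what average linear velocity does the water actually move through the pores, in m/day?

0.0362

Hydraulic gradient i = (251.29 − 245.13) / 2310 = 6.16 / 2310 = 0.002667.
Darcy flux q = K · i = 2.170 × 0.002667 = 0.005787 m/day.
Seepage velocity v = q / n_e = 0.005787 / 0.16 = 0.03617 m/day.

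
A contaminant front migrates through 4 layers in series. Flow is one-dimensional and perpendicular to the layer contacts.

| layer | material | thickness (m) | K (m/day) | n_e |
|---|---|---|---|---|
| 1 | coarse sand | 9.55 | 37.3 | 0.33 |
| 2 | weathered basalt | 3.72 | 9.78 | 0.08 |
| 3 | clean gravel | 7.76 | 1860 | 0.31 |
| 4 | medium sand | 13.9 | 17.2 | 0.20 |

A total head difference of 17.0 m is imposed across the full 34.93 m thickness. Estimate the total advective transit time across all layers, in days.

0.736

With flow normal to the layers, continuity requires the same specific discharge q through every layer.
Σ(b_i/K_i) = 9.55/37.3 + 3.72/9.78 + 7.76/1860 + 13.9/17.2 = 1.449 d.
q = Δh / Σ(b_i/K_i) = 17.0 / 1.449 = 11.73 m/day.
In each layer the seepage velocity is v_i = q/n_i, so the layer transit time is t_i = b_i·n_i / q:
  layer 1 (coarse sand): t_1 = 9.55 × 0.33 / 11.73 = 0.2686 d
  layer 2 (weathered basalt): t_2 = 3.72 × 0.08 / 11.73 = 0.02536 d
  layer 3 (clean gravel): t_3 = 7.76 × 0.31 / 11.73 = 0.2050 d
  layer 4 (medium sand): t_4 = 13.9 × 0.20 / 11.73 = 0.2369 d
Total t = Σ t_i = 0.7358 days.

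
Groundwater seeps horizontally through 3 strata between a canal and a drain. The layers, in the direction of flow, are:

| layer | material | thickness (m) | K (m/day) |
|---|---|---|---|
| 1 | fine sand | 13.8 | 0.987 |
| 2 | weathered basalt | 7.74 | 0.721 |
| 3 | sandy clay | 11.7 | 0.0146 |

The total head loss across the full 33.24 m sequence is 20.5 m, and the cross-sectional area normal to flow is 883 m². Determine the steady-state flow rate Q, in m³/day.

21.9

Flow is perpendicular to layering, so the layers act in series and the equivalent K is the thickness-weighted harmonic mean.
Total thickness L = 13.8 + 7.74 + 11.7 = 33.24 m.
Σ(b_i/K_i) = 13.8/0.987 + 7.74/0.721 + 11.7/0.0146 = 826.1 d.
K_eq = L / Σ(b_i/K_i) = 33.24 / 826.1 = 0.04024 m/day.
Q = K_eq · A · (Δh/L) = 0.04024 × 883 × (20.5/33.24) = 21.91 m³/day.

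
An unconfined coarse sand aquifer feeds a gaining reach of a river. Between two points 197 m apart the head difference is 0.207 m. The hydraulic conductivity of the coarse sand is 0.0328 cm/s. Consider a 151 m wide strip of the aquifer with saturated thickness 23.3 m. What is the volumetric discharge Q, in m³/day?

Convert K: 0.0328 cm/s × 864 = 28.34 m/day.
Cross-sectional area A = 151 × 23.3 = 3518 m².
Hydraulic gradient i = Δh / L = 0.207 / 197 = 0.001051.
Darcy's law: Q = K · A · i = 28.34 × 3518 × 0.001051 = 104.8 m³/day.

105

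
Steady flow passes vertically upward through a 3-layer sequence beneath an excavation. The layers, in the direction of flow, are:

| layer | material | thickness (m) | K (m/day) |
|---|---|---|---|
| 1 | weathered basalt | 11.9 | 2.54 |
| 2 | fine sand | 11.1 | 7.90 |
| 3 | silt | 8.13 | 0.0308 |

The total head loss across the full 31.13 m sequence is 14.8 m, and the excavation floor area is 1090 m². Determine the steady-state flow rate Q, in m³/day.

59.7

Flow is perpendicular to layering, so the layers act in series and the equivalent K is the thickness-weighted harmonic mean.
Total thickness L = 11.9 + 11.1 + 8.13 = 31.13 m.
Σ(b_i/K_i) = 11.9/2.54 + 11.1/7.90 + 8.13/0.0308 = 270.1 d.
K_eq = L / Σ(b_i/K_i) = 31.13 / 270.1 = 0.1153 m/day.
Q = K_eq · A · (Δh/L) = 0.1153 × 1090 × (14.8/31.13) = 59.74 m³/day.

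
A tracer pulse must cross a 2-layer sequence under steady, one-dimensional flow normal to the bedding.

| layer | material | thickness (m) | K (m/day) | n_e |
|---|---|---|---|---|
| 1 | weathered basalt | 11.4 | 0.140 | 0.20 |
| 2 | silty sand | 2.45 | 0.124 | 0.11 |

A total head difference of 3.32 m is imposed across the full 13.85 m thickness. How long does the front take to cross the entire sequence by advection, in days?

With flow normal to the layers, continuity requires the same specific discharge q through every layer.
Σ(b_i/K_i) = 11.4/0.140 + 2.45/0.124 = 101.2 d.
q = Δh / Σ(b_i/K_i) = 3.32 / 101.2 = 0.03281 m/day.
In each layer the seepage velocity is v_i = q/n_i, so the layer transit time is t_i = b_i·n_i / q:
  layer 1 (weathered basalt): t_1 = 11.4 × 0.20 / 0.03281 = 69.49 d
  layer 2 (silty sand): t_2 = 2.45 × 0.11 / 0.03281 = 8.214 d
Total t = Σ t_i = 77.70 days.

77.7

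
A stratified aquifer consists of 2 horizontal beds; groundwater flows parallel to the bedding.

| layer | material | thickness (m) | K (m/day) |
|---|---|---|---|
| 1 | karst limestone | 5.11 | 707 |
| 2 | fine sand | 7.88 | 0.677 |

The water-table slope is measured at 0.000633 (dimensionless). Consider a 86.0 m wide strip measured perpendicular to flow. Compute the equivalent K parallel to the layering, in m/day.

279

Flow is parallel to layering, so each bed carries its own Darcy discharge and the transmissivities add.
Σ(K_i·b_i) = 707×5.11 + 0.677×7.88 = 3618 m²/day.
Total thickness b = 12.99 m, so K_eq = Σ(K_i·b_i)/b = 278.5 m/day.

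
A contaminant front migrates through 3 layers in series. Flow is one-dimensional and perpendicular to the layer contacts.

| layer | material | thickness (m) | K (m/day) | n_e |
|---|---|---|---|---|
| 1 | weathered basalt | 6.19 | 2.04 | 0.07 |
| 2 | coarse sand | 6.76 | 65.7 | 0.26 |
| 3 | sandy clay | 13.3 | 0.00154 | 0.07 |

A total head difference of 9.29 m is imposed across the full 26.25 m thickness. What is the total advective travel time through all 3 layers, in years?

With flow normal to the layers, continuity requires the same specific discharge q through every layer.
Σ(b_i/K_i) = 6.19/2.04 + 6.76/65.7 + 13.3/0.00154 = 8640 d.
q = Δh / Σ(b_i/K_i) = 9.29 / 8640 = 0.001075 m/day.
In each layer the seepage velocity is v_i = q/n_i, so the layer transit time is t_i = b_i·n_i / q:
  layer 1 (weathered basalt): t_1 = 6.19 × 0.07 / 0.001075 = 403.0 d
  layer 2 (coarse sand): t_2 = 6.76 × 0.26 / 0.001075 = 1635 d
  layer 3 (sandy clay): t_3 = 13.3 × 0.07 / 0.001075 = 865.8 d
Total t = Σ t_i = 2903 days = 7.949 years.

7.95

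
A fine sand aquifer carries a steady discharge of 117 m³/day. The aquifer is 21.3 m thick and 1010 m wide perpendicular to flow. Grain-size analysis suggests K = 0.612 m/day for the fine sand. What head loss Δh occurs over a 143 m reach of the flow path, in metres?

1.27

Cross-sectional area A = 1010 × 21.3 = 21513 m².
From Q = K·A·i, i = Q / (K·A) = 117 / (0.6120 × 21513) = 0.008887.
Head loss Δh = i · L = 0.008887 × 143 = 1.271 m.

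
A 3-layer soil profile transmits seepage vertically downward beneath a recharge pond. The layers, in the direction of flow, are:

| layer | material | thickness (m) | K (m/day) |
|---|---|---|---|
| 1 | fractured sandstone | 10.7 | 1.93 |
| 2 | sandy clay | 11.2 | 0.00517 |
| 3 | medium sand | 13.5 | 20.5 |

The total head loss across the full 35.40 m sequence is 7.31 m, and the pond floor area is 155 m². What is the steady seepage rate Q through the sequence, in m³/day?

0.522

Flow is perpendicular to layering, so the layers act in series and the equivalent K is the thickness-weighted harmonic mean.
Total thickness L = 10.7 + 11.2 + 13.5 = 35.40 m.
Σ(b_i/K_i) = 10.7/1.93 + 11.2/0.00517 + 13.5/20.5 = 2173 d.
K_eq = L / Σ(b_i/K_i) = 35.40 / 2173 = 0.01629 m/day.
Q = K_eq · A · (Δh/L) = 0.01629 × 155 × (7.31/35.40) = 0.5215 m³/day.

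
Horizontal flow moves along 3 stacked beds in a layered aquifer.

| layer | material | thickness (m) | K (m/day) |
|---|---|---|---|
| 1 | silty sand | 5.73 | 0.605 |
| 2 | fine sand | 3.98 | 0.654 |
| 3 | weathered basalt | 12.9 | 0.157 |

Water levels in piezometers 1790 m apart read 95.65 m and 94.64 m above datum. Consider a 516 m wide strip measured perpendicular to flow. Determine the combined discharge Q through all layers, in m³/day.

Flow is parallel to layering, so each bed carries its own Darcy discharge and the transmissivities add.
Σ(K_i·b_i) = 0.605×5.73 + 0.654×3.98 + 0.157×12.9 = 8.095 m²/day.
Hydraulic gradient i = (95.65 − 94.64) / 1790 = 1.01 / 1790 = 0.0005642.
Q = Σ(K_i·b_i) · W · i = 8.095 × 516 × 0.0005642 = 2.357 m³/day.

2.36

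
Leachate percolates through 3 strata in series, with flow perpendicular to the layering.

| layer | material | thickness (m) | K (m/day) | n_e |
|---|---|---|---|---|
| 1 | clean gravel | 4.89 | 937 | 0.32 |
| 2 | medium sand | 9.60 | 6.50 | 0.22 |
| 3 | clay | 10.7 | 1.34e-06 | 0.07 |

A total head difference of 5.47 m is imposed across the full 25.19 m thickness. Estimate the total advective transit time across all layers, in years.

17700

With flow normal to the layers, continuity requires the same specific discharge q through every layer.
Σ(b_i/K_i) = 4.89/937 + 9.60/6.50 + 10.7/1.34e-06 = 7.985e+06 d.
q = Δh / Σ(b_i/K_i) = 5.47 / 7.985e+06 = 6.850e-07 m/day.
In each layer the seepage velocity is v_i = q/n_i, so the layer transit time is t_i = b_i·n_i / q:
  layer 1 (clean gravel): t_1 = 4.89 × 0.32 / 6.850e-07 = 2.284e+06 d
  layer 2 (medium sand): t_2 = 9.60 × 0.22 / 6.850e-07 = 3.083e+06 d
  layer 3 (clay): t_3 = 10.7 × 0.07 / 6.850e-07 = 1.093e+06 d
Total t = Σ t_i = 6.461e+06 days = 17689 years.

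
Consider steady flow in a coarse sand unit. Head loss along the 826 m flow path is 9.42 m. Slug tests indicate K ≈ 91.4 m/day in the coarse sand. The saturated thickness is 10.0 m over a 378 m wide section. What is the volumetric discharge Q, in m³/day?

Cross-sectional area A = 378 × 10.0 = 3780 m².
Hydraulic gradient i = Δh / L = 9.42 / 826 = 0.01140.
Darcy's law: Q = K · A · i = 91.40 × 3780 × 0.01140 = 3940 m³/day.

3940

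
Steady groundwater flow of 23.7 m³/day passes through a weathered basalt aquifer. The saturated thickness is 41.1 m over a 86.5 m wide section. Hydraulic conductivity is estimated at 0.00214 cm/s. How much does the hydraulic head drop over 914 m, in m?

Convert K: 0.00214 cm/s × 864 = 1.849 m/day.
Cross-sectional area A = 86.5 × 41.1 = 3555 m².
From Q = K·A·i, i = Q / (K·A) = 23.7 / (1.849 × 3555) = 0.003605.
Head loss Δh = i · L = 0.003605 × 914 = 3.295 m.

3.30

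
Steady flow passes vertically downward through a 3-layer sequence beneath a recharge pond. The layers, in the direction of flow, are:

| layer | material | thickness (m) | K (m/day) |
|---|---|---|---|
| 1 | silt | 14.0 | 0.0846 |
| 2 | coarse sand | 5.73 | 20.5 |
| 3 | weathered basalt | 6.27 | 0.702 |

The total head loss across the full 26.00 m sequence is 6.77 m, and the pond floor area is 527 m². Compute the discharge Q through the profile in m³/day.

20.4

Flow is perpendicular to layering, so the layers act in series and the equivalent K is the thickness-weighted harmonic mean.
Total thickness L = 14.0 + 5.73 + 6.27 = 26.00 m.
Σ(b_i/K_i) = 14.0/0.0846 + 5.73/20.5 + 6.27/0.702 = 174.7 d.
K_eq = L / Σ(b_i/K_i) = 26.00 / 174.7 = 0.1488 m/day.
Q = K_eq · A · (Δh/L) = 0.1488 × 527 × (6.77/26.00) = 20.42 m³/day.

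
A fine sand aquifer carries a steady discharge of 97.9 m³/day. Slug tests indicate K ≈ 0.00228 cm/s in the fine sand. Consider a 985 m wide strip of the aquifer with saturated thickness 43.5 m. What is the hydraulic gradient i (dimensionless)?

Convert K: 0.00228 cm/s × 864 = 1.970 m/day.
Cross-sectional area A = 985 × 43.5 = 42848 m².
From Q = K·A·i, i = Q / (K·A) = 97.9 / (1.970 × 42848) = 0.001160.

0.00116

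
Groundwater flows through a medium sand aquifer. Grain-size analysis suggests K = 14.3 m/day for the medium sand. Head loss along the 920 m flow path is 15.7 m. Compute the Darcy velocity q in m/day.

Hydraulic gradient i = Δh / L = 15.7 / 920 = 0.01707.
Specific discharge q = K · i = 14.30 × 0.01707 = 0.2440 m/day.

0.244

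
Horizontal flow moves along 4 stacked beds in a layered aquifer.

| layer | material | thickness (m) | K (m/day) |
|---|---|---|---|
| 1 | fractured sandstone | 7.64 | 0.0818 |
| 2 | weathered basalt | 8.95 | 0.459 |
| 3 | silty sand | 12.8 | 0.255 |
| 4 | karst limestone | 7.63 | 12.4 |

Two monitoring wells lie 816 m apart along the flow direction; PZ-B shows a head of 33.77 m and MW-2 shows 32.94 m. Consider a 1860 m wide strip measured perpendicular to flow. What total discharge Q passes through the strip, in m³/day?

Flow is parallel to layering, so each bed carries its own Darcy discharge and the transmissivities add.
Σ(K_i·b_i) = 0.0818×7.64 + 0.459×8.95 + 0.255×12.8 + 12.4×7.63 = 102.6 m²/day.
Hydraulic gradient i = (33.77 − 32.94) / 816 = 0.83 / 816 = 0.001017.
Q = Σ(K_i·b_i) · W · i = 102.6 × 1860 × 0.001017 = 194.1 m³/day.

194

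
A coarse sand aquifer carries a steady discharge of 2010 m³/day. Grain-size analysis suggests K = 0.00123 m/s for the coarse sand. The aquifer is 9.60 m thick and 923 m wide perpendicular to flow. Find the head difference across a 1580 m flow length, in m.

Convert K: 0.00123 m/s × 86400 = 106.3 m/day.
Cross-sectional area A = 923 × 9.60 = 8861 m².
From Q = K·A·i, i = Q / (K·A) = 2010 / (106.3 × 8861) = 0.002135.
Head loss Δh = i · L = 0.002135 × 1580 = 3.373 m.

3.37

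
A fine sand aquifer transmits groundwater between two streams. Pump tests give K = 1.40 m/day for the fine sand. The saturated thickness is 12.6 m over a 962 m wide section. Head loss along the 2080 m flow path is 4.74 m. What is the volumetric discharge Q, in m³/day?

38.7

Cross-sectional area A = 962 × 12.6 = 12121 m².
Hydraulic gradient i = Δh / L = 4.74 / 2080 = 0.002279.
Darcy's law: Q = K · A · i = 1.400 × 12121 × 0.002279 = 38.67 m³/day.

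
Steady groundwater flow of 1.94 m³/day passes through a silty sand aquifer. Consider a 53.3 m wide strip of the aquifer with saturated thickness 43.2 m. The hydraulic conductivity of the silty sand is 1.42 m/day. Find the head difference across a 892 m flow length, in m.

0.529

Cross-sectional area A = 53.3 × 43.2 = 2303 m².
From Q = K·A·i, i = Q / (K·A) = 1.94 / (1.420 × 2303) = 0.0005933.
Head loss Δh = i · L = 0.0005933 × 892 = 0.5293 m.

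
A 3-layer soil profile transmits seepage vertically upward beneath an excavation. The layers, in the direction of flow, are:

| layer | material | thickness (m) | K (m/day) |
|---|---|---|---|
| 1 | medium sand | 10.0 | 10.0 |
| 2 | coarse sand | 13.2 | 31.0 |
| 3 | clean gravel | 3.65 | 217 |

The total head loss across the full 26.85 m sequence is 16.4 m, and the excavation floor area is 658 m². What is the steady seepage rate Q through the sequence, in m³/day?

7480

Flow is perpendicular to layering, so the layers act in series and the equivalent K is the thickness-weighted harmonic mean.
Total thickness L = 10.0 + 13.2 + 3.65 = 26.85 m.
Σ(b_i/K_i) = 10.0/10.0 + 13.2/31.0 + 3.65/217 = 1.443 d.
K_eq = L / Σ(b_i/K_i) = 26.85 / 1.443 = 18.61 m/day.
Q = K_eq · A · (Δh/L) = 18.61 × 658 × (16.4/26.85) = 7480 m³/day.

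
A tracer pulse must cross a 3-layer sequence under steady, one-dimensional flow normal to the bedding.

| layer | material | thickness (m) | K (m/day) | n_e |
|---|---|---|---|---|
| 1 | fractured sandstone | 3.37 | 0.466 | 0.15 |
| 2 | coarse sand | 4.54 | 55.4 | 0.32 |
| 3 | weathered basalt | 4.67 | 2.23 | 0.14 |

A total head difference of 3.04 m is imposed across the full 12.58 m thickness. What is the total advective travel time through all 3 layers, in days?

8.08

With flow normal to the layers, continuity requires the same specific discharge q through every layer.
Σ(b_i/K_i) = 3.37/0.466 + 4.54/55.4 + 4.67/2.23 = 9.408 d.
q = Δh / Σ(b_i/K_i) = 3.04 / 9.408 = 0.3231 m/day.
In each layer the seepage velocity is v_i = q/n_i, so the layer transit time is t_i = b_i·n_i / q:
  layer 1 (fractured sandstone): t_1 = 3.37 × 0.15 / 0.3231 = 1.564 d
  layer 2 (coarse sand): t_2 = 4.54 × 0.32 / 0.3231 = 4.496 d
  layer 3 (weathered basalt): t_3 = 4.67 × 0.14 / 0.3231 = 2.023 d
Total t = Σ t_i = 8.084 days.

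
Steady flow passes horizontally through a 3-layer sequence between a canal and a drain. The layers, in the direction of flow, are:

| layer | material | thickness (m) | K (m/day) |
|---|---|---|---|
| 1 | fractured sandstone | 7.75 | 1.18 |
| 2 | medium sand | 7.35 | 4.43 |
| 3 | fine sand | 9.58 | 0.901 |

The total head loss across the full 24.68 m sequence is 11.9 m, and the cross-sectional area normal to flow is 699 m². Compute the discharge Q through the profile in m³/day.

Flow is perpendicular to layering, so the layers act in series and the equivalent K is the thickness-weighted harmonic mean.
Total thickness L = 7.75 + 7.35 + 9.58 = 24.68 m.
Σ(b_i/K_i) = 7.75/1.18 + 7.35/4.43 + 9.58/0.901 = 18.86 d.
K_eq = L / Σ(b_i/K_i) = 24.68 / 18.86 = 1.309 m/day.
Q = K_eq · A · (Δh/L) = 1.309 × 699 × (11.9/24.68) = 441.1 m³/day.

441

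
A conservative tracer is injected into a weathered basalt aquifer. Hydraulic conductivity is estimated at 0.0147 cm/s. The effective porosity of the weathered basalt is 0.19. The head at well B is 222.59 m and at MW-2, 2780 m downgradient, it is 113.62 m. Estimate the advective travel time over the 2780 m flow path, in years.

Convert K: 0.0147 cm/s × 864 = 12.70 m/day.
Hydraulic gradient i = (222.59 − 113.62) / 2780 = 108.97 / 2780 = 0.03920.
Darcy flux q = K · i = 12.70 × 0.03920 = 0.4978 m/day.
Seepage velocity v = q / n_e = 0.4978 / 0.19 = 2.620 m/day.
Travel time t = L / v = 2780 / 2.620 = 1061 days = 2.905 years.

2.90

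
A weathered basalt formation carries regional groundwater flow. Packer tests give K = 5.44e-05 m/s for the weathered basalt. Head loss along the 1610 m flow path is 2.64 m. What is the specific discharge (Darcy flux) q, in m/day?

0.00771

Convert K: 5.44e-05 m/s × 86400 = 4.700 m/day.
Hydraulic gradient i = Δh / L = 2.64 / 1610 = 0.001640.
Specific discharge q = K · i = 4.700 × 0.001640 = 0.007707 m/day.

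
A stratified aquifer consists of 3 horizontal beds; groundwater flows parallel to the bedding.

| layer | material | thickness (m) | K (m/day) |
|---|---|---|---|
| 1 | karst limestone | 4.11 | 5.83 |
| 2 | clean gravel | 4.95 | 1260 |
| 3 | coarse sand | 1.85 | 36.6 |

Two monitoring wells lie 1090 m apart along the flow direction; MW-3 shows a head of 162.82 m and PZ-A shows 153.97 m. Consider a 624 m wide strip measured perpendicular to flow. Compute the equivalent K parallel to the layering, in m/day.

Flow is parallel to layering, so each bed carries its own Darcy discharge and the transmissivities add.
Σ(K_i·b_i) = 5.83×4.11 + 1260×4.95 + 36.6×1.85 = 6329 m²/day.
Total thickness b = 10.91 m, so K_eq = Σ(K_i·b_i)/b = 580.1 m/day.

580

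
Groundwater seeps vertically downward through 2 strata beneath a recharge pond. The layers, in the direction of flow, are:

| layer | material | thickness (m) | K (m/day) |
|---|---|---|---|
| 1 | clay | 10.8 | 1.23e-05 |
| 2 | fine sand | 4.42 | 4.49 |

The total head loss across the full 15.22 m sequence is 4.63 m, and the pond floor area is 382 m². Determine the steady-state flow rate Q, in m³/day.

Flow is perpendicular to layering, so the layers act in series and the equivalent K is the thickness-weighted harmonic mean.
Total thickness L = 10.8 + 4.42 = 15.22 m.
Σ(b_i/K_i) = 10.8/1.23e-05 + 4.42/4.49 = 8.780e+05 d.
K_eq = L / Σ(b_i/K_i) = 15.22 / 8.780e+05 = 1.733e-05 m/day.
Q = K_eq · A · (Δh/L) = 1.733e-05 × 382 × (4.63/15.22) = 0.002014 m³/day.

0.00201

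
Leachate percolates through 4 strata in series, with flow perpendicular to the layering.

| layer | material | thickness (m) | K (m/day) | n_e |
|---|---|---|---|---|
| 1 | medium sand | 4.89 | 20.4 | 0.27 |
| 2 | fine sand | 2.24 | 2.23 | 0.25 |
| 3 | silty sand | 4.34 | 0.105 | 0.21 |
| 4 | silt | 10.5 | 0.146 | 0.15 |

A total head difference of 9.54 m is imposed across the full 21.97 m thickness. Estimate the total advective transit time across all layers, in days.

With flow normal to the layers, continuity requires the same specific discharge q through every layer.
Σ(b_i/K_i) = 4.89/20.4 + 2.24/2.23 + 4.34/0.105 + 10.5/0.146 = 114.5 d.
q = Δh / Σ(b_i/K_i) = 9.54 / 114.5 = 0.08332 m/day.
In each layer the seepage velocity is v_i = q/n_i, so the layer transit time is t_i = b_i·n_i / q:
  layer 1 (medium sand): t_1 = 4.89 × 0.27 / 0.08332 = 15.85 d
  layer 2 (fine sand): t_2 = 2.24 × 0.25 / 0.08332 = 6.721 d
  layer 3 (silty sand): t_3 = 4.34 × 0.21 / 0.08332 = 10.94 d
  layer 4 (silt): t_4 = 10.5 × 0.15 / 0.08332 = 18.90 d
Total t = Σ t_i = 52.41 days.

52.4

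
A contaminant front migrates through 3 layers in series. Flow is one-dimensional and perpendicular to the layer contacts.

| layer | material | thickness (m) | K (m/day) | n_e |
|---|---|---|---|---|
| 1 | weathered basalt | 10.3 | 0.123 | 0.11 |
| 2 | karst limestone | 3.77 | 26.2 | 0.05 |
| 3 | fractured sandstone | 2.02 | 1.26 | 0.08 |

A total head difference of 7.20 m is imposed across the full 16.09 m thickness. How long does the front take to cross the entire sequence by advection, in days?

17.6

With flow normal to the layers, continuity requires the same specific discharge q through every layer.
Σ(b_i/K_i) = 10.3/0.123 + 3.77/26.2 + 2.02/1.26 = 85.49 d.
q = Δh / Σ(b_i/K_i) = 7.20 / 85.49 = 0.08422 m/day.
In each layer the seepage velocity is v_i = q/n_i, so the layer transit time is t_i = b_i·n_i / q:
  layer 1 (weathered basalt): t_1 = 10.3 × 0.11 / 0.08422 = 13.45 d
  layer 2 (karst limestone): t_2 = 3.77 × 0.05 / 0.08422 = 2.238 d
  layer 3 (fractured sandstone): t_3 = 2.02 × 0.08 / 0.08422 = 1.919 d
Total t = Σ t_i = 17.61 days.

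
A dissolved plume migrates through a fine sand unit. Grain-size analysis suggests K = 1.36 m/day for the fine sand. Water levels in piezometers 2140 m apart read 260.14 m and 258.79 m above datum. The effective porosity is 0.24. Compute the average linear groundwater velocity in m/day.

Hydraulic gradient i = (260.14 − 258.79) / 2140 = 1.35 / 2140 = 0.0006308.
Darcy flux q = K · i = 1.360 × 0.0006308 = 0.0008579 m/day.
Seepage velocity v = q / n_e = 0.0008579 / 0.24 = 0.003575 m/day.

0.00357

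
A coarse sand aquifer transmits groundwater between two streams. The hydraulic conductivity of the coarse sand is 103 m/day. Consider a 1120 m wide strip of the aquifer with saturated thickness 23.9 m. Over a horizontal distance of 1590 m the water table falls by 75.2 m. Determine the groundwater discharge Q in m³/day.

Cross-sectional area A = 1120 × 23.9 = 26768 m².
Hydraulic gradient i = Δh / L = 75.2 / 1590 = 0.04730.
Darcy's law: Q = K · A · i = 103.0 × 26768 × 0.04730 = 1.304e+05 m³/day.

130000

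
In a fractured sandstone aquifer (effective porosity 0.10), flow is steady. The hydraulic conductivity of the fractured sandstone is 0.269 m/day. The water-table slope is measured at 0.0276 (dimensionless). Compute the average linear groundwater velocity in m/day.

Hydraulic gradient i = 0.0276.
Darcy flux q = K · i = 0.2690 × 0.02760 = 0.007424 m/day.
Seepage velocity v = q / n_e = 0.007424 / 0.10 = 0.07424 m/day.

0.0742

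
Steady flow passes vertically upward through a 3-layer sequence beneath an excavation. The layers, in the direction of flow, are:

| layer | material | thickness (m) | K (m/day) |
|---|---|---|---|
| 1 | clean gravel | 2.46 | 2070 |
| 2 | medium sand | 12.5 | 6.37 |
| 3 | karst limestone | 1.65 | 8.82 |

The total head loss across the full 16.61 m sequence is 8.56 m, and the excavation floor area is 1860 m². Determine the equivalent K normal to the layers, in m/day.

Flow is perpendicular to layering, so the layers act in series and the equivalent K is the thickness-weighted harmonic mean.
Total thickness L = 2.46 + 12.5 + 1.65 = 16.61 m.
Σ(b_i/K_i) = 2.46/2070 + 12.5/6.37 + 1.65/8.82 = 2.151 d.
K_eq = L / Σ(b_i/K_i) = 16.61 / 2.151 = 7.723 m/day.

7.72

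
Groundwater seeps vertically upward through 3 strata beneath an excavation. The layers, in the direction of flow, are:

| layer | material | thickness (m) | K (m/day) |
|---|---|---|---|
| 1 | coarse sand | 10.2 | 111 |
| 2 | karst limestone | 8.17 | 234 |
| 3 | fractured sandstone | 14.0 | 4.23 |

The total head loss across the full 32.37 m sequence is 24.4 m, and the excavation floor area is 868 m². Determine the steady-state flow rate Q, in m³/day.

6160

Flow is perpendicular to layering, so the layers act in series and the equivalent K is the thickness-weighted harmonic mean.
Total thickness L = 10.2 + 8.17 + 14.0 = 32.37 m.
Σ(b_i/K_i) = 10.2/111 + 8.17/234 + 14.0/4.23 = 3.436 d.
K_eq = L / Σ(b_i/K_i) = 32.37 / 3.436 = 9.419 m/day.
Q = K_eq · A · (Δh/L) = 9.419 × 868 × (24.4/32.37) = 6163 m³/day.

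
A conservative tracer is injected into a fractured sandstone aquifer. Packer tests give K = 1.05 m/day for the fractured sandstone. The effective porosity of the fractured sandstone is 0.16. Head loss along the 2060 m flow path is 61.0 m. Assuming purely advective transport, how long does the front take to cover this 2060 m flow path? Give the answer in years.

Hydraulic gradient i = Δh / L = 61.0 / 2060 = 0.02961.
Darcy flux q = K · i = 1.050 × 0.02961 = 0.03109 m/day.
Seepage velocity v = q / n_e = 0.03109 / 0.16 = 0.1943 m/day.
Travel time t = L / v = 2060 / 0.1943 = 10601 days = 29.02 years.

29.0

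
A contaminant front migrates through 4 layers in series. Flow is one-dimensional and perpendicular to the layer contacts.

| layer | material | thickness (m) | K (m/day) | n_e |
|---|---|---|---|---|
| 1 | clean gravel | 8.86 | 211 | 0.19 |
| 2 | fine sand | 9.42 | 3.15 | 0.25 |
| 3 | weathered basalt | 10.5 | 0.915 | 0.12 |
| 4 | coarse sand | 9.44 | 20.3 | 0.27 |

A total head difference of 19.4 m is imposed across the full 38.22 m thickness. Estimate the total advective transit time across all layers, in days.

With flow normal to the layers, continuity requires the same specific discharge q through every layer.
Σ(b_i/K_i) = 8.86/211 + 9.42/3.15 + 10.5/0.915 + 9.44/20.3 = 14.97 d.
q = Δh / Σ(b_i/K_i) = 19.4 / 14.97 = 1.296 m/day.
In each layer the seepage velocity is v_i = q/n_i, so the layer transit time is t_i = b_i·n_i / q:
  layer 1 (clean gravel): t_1 = 8.86 × 0.19 / 1.296 = 1.299 d
  layer 2 (fine sand): t_2 = 9.42 × 0.25 / 1.296 = 1.818 d
  layer 3 (weathered basalt): t_3 = 10.5 × 0.12 / 1.296 = 0.9725 d
  layer 4 (coarse sand): t_4 = 9.44 × 0.27 / 1.296 = 1.967 d
Total t = Σ t_i = 6.056 days.

6.06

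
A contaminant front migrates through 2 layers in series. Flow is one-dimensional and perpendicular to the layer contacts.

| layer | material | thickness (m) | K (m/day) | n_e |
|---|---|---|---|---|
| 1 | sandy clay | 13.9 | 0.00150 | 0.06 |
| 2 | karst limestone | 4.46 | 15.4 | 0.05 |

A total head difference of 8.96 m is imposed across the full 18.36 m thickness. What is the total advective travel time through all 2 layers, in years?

2.99

With flow normal to the layers, continuity requires the same specific discharge q through every layer.
Σ(b_i/K_i) = 13.9/0.00150 + 4.46/15.4 = 9267 d.
q = Δh / Σ(b_i/K_i) = 8.96 / 9267 = 0.0009669 m/day.
In each layer the seepage velocity is v_i = q/n_i, so the layer transit time is t_i = b_i·n_i / q:
  layer 1 (sandy clay): t_1 = 13.9 × 0.06 / 0.0009669 = 862.6 d
  layer 2 (karst limestone): t_2 = 4.46 × 0.05 / 0.0009669 = 230.6 d
Total t = Σ t_i = 1093 days = 2.993 years.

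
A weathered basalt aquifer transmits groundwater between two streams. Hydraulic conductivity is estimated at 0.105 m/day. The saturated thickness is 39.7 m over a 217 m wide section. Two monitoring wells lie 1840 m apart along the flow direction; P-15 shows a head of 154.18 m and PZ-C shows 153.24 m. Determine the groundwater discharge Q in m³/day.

0.462

Cross-sectional area A = 217 × 39.7 = 8615 m².
Hydraulic gradient i = (154.18 − 153.24) / 1840 = 0.94 / 1840 = 0.0005109.
Darcy's law: Q = K · A · i = 0.1050 × 8615 × 0.0005109 = 0.4621 m³/day.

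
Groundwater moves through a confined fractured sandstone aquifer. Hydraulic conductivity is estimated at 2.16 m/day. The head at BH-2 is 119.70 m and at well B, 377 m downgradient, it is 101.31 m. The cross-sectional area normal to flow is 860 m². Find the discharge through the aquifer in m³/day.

90.6

Hydraulic gradient i = (119.70 − 101.31) / 377 = 18.39 / 377 = 0.04878.
Darcy's law: Q = K · A · i = 2.160 × 860.0 × 0.04878 = 90.61 m³/day.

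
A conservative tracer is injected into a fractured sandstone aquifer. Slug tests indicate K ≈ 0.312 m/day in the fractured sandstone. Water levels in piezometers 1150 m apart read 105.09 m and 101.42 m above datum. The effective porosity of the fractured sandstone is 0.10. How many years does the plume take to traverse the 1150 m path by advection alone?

316

Hydraulic gradient i = (105.09 − 101.42) / 1150 = 3.67 / 1150 = 0.003191.
Darcy flux q = K · i = 0.3120 × 0.003191 = 0.0009957 m/day.
Seepage velocity v = q / n_e = 0.0009957 / 0.10 = 0.009957 m/day.
Travel time t = L / v = 1150 / 0.009957 = 1.155e+05 days = 316.2 years.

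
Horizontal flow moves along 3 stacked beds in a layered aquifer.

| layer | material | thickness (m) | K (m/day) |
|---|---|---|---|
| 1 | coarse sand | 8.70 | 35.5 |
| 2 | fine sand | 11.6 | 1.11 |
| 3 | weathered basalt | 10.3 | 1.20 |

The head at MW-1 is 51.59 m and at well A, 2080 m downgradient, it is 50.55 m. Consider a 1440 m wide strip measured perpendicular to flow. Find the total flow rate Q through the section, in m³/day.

241

Flow is parallel to layering, so each bed carries its own Darcy discharge and the transmissivities add.
Σ(K_i·b_i) = 35.5×8.70 + 1.11×11.6 + 1.20×10.3 = 334.1 m²/day.
Hydraulic gradient i = (51.59 − 50.55) / 2080 = 1.04 / 2080 = 0.0005000.
Q = Σ(K_i·b_i) · W · i = 334.1 × 1440 × 0.0005000 = 240.5 m³/day.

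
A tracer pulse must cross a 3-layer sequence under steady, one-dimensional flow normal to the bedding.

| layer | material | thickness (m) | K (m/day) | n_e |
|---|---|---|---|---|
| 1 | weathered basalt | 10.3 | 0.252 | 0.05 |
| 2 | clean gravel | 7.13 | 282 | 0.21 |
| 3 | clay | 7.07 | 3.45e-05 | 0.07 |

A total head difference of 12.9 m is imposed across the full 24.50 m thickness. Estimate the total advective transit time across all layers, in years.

With flow normal to the layers, continuity requires the same specific discharge q through every layer.
Σ(b_i/K_i) = 10.3/0.252 + 7.13/282 + 7.07/3.45e-05 = 2.050e+05 d.
q = Δh / Σ(b_i/K_i) = 12.9 / 2.050e+05 = 6.294e-05 m/day.
In each layer the seepage velocity is v_i = q/n_i, so the layer transit time is t_i = b_i·n_i / q:
  layer 1 (weathered basalt): t_1 = 10.3 × 0.05 / 6.294e-05 = 8183 d
  layer 2 (clean gravel): t_2 = 7.13 × 0.21 / 6.294e-05 = 23791 d
  layer 3 (clay): t_3 = 7.07 × 0.07 / 6.294e-05 = 7863 d
Total t = Σ t_i = 39837 days = 109.1 years.

109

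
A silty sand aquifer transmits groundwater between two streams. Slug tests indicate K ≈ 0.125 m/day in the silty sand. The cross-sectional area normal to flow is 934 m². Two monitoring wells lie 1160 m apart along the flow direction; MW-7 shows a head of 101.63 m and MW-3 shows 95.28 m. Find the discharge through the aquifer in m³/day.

Hydraulic gradient i = (101.63 − 95.28) / 1160 = 6.35 / 1160 = 0.005474.
Darcy's law: Q = K · A · i = 0.1250 × 934.0 × 0.005474 = 0.6391 m³/day.

0.639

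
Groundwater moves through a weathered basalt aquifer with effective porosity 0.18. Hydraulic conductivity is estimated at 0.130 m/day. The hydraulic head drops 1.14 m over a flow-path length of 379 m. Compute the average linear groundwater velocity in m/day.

Hydraulic gradient i = Δh / L = 1.14 / 379 = 0.003008.
Darcy flux q = K · i = 0.1300 × 0.003008 = 0.0003910 m/day.
Seepage velocity v = q / n_e = 0.0003910 / 0.18 = 0.002172 m/day.

0.00217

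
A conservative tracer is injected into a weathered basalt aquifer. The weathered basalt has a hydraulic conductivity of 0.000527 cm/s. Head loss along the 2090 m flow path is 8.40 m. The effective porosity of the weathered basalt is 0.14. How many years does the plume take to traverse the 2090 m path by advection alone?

438

Convert K: 0.000527 cm/s × 864 = 0.4553 m/day.
Hydraulic gradient i = Δh / L = 8.40 / 2090 = 0.004019.
Darcy flux q = K · i = 0.4553 × 0.004019 = 0.001830 m/day.
Seepage velocity v = q / n_e = 0.001830 / 0.14 = 0.01307 m/day.
Travel time t = L / v = 2090 / 0.01307 = 1.599e+05 days = 437.8 years.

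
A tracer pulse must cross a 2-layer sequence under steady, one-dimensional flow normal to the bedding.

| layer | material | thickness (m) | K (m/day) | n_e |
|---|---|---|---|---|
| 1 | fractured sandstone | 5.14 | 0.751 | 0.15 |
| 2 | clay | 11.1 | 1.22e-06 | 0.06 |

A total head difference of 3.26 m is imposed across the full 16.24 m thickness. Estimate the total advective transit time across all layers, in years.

With flow normal to the layers, continuity requires the same specific discharge q through every layer.
Σ(b_i/K_i) = 5.14/0.751 + 11.1/1.22e-06 = 9.098e+06 d.
q = Δh / Σ(b_i/K_i) = 3.26 / 9.098e+06 = 3.583e-07 m/day.
In each layer the seepage velocity is v_i = q/n_i, so the layer transit time is t_i = b_i·n_i / q:
  layer 1 (fractured sandstone): t_1 = 5.14 × 0.15 / 3.583e-07 = 2.152e+06 d
  layer 2 (clay): t_2 = 11.1 × 0.06 / 3.583e-07 = 1.859e+06 d
Total t = Σ t_i = 4.011e+06 days = 10980 years.

11000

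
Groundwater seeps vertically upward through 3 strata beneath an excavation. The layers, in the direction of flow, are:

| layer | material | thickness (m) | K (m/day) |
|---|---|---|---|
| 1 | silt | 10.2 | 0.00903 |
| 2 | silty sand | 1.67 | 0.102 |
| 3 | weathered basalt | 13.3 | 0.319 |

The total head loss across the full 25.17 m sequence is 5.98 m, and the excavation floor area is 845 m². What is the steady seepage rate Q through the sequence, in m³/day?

Flow is perpendicular to layering, so the layers act in series and the equivalent K is the thickness-weighted harmonic mean.
Total thickness L = 10.2 + 1.67 + 13.3 = 25.17 m.
Σ(b_i/K_i) = 10.2/0.00903 + 1.67/0.102 + 13.3/0.319 = 1188 d.
K_eq = L / Σ(b_i/K_i) = 25.17 / 1188 = 0.02119 m/day.
Q = K_eq · A · (Δh/L) = 0.02119 × 845 × (5.98/25.17) = 4.255 m³/day.

4.25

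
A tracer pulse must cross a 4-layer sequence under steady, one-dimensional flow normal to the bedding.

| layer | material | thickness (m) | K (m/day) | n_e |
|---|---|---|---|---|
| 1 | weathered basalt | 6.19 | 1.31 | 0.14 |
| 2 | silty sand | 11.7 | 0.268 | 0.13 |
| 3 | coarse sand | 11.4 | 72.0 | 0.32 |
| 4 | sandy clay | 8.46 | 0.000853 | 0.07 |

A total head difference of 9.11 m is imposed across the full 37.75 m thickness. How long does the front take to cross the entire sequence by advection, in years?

19.9

With flow normal to the layers, continuity requires the same specific discharge q through every layer.
Σ(b_i/K_i) = 6.19/1.31 + 11.7/0.268 + 11.4/72.0 + 8.46/0.000853 = 9966 d.
q = Δh / Σ(b_i/K_i) = 9.11 / 9966 = 0.0009141 m/day.
In each layer the seepage velocity is v_i = q/n_i, so the layer transit time is t_i = b_i·n_i / q:
  layer 1 (weathered basalt): t_1 = 6.19 × 0.14 / 0.0009141 = 948.1 d
  layer 2 (silty sand): t_2 = 11.7 × 0.13 / 0.0009141 = 1664 d
  layer 3 (coarse sand): t_3 = 11.4 × 0.32 / 0.0009141 = 3991 d
  layer 4 (sandy clay): t_4 = 8.46 × 0.07 / 0.0009141 = 647.9 d
Total t = Σ t_i = 7251 days = 19.85 years.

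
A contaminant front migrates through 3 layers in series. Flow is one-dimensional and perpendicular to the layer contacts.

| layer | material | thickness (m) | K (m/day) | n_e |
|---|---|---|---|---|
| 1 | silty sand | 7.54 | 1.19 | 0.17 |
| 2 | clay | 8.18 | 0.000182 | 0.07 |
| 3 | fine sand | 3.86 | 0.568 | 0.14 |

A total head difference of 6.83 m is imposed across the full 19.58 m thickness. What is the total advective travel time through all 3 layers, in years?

43.2

With flow normal to the layers, continuity requires the same specific discharge q through every layer.
Σ(b_i/K_i) = 7.54/1.19 + 8.18/0.000182 + 3.86/0.568 = 44958 d.
q = Δh / Σ(b_i/K_i) = 6.83 / 44958 = 0.0001519 m/day.
In each layer the seepage velocity is v_i = q/n_i, so the layer transit time is t_i = b_i·n_i / q:
  layer 1 (silty sand): t_1 = 7.54 × 0.17 / 0.0001519 = 8437 d
  layer 2 (clay): t_2 = 8.18 × 0.07 / 0.0001519 = 3769 d
  layer 3 (fine sand): t_3 = 3.86 × 0.14 / 0.0001519 = 3557 d
Total t = Σ t_i = 15764 days = 43.16 years.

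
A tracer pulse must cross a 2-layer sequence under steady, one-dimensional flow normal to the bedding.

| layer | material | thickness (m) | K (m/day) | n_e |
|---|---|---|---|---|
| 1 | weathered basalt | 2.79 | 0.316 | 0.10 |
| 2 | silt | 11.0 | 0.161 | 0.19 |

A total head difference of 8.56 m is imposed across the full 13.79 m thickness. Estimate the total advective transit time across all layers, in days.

With flow normal to the layers, continuity requires the same specific discharge q through every layer.
Σ(b_i/K_i) = 2.79/0.316 + 11.0/0.161 = 77.15 d.
q = Δh / Σ(b_i/K_i) = 8.56 / 77.15 = 0.1109 m/day.
In each layer the seepage velocity is v_i = q/n_i, so the layer transit time is t_i = b_i·n_i / q:
  layer 1 (weathered basalt): t_1 = 2.79 × 0.10 / 0.1109 = 2.515 d
  layer 2 (silt): t_2 = 11.0 × 0.19 / 0.1109 = 18.84 d
Total t = Σ t_i = 21.35 days.

21.4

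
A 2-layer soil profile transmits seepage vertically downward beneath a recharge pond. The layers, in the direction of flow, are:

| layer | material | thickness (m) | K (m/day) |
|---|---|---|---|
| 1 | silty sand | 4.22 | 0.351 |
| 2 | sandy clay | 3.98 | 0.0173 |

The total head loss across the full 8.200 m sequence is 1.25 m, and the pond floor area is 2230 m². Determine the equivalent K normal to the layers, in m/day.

0.0339

Flow is perpendicular to layering, so the layers act in series and the equivalent K is the thickness-weighted harmonic mean.
Total thickness L = 4.22 + 3.98 = 8.200 m.
Σ(b_i/K_i) = 4.22/0.351 + 3.98/0.0173 = 242.1 d.
K_eq = L / Σ(b_i/K_i) = 8.200 / 242.1 = 0.03387 m/day.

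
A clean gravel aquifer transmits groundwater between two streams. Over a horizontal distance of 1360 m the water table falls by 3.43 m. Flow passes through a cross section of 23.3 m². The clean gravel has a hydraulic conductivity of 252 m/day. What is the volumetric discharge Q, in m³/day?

14.8

Hydraulic gradient i = Δh / L = 3.43 / 1360 = 0.002522.
Darcy's law: Q = K · A · i = 252.0 × 23.30 × 0.002522 = 14.81 m³/day.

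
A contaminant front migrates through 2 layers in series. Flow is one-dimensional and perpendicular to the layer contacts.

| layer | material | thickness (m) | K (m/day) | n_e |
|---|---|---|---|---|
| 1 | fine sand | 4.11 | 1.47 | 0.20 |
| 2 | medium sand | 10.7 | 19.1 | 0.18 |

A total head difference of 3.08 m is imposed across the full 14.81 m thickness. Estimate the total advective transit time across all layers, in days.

2.99

With flow normal to the layers, continuity requires the same specific discharge q through every layer.
Σ(b_i/K_i) = 4.11/1.47 + 10.7/19.1 = 3.356 d.
q = Δh / Σ(b_i/K_i) = 3.08 / 3.356 = 0.9177 m/day.
In each layer the seepage velocity is v_i = q/n_i, so the layer transit time is t_i = b_i·n_i / q:
  layer 1 (fine sand): t_1 = 4.11 × 0.20 / 0.9177 = 0.8957 d
  layer 2 (medium sand): t_2 = 10.7 × 0.18 / 0.9177 = 2.099 d
Total t = Σ t_i = 2.994 days.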